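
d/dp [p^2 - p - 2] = 2*p - 1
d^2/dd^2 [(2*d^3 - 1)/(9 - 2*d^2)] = 12*(-6*d^3 + 2*d^2 - 81*d + 3)/(8*d^6 - 108*d^4 + 486*d^2 - 729)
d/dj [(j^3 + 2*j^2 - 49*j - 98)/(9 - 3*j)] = (-2*j^3 + 7*j^2 + 12*j - 245)/(3*(j^2 - 6*j + 9))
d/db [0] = 0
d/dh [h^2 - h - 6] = 2*h - 1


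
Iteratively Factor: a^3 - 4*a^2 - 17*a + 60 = (a - 3)*(a^2 - a - 20) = (a - 5)*(a - 3)*(a + 4)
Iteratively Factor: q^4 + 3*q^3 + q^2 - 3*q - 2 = (q + 1)*(q^3 + 2*q^2 - q - 2) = (q + 1)^2*(q^2 + q - 2) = (q + 1)^2*(q + 2)*(q - 1)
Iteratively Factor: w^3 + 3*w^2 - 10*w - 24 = (w - 3)*(w^2 + 6*w + 8) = (w - 3)*(w + 2)*(w + 4)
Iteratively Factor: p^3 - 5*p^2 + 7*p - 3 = (p - 1)*(p^2 - 4*p + 3) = (p - 1)^2*(p - 3)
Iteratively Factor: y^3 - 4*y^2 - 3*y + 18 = (y - 3)*(y^2 - y - 6) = (y - 3)*(y + 2)*(y - 3)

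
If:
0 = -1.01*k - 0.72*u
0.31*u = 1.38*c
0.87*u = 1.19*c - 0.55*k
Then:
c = 0.00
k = 0.00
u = 0.00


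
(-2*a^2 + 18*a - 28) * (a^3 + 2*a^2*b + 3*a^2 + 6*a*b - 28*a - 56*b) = -2*a^5 - 4*a^4*b + 12*a^4 + 24*a^3*b + 82*a^3 + 164*a^2*b - 588*a^2 - 1176*a*b + 784*a + 1568*b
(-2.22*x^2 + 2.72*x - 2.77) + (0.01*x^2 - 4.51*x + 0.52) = -2.21*x^2 - 1.79*x - 2.25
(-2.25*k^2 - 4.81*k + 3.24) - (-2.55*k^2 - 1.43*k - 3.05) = 0.3*k^2 - 3.38*k + 6.29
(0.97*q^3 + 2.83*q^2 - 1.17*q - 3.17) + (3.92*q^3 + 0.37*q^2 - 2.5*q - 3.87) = 4.89*q^3 + 3.2*q^2 - 3.67*q - 7.04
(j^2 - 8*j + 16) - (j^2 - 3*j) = 16 - 5*j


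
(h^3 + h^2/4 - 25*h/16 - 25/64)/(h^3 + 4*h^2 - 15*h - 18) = (64*h^3 + 16*h^2 - 100*h - 25)/(64*(h^3 + 4*h^2 - 15*h - 18))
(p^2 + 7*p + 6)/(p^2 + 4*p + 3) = (p + 6)/(p + 3)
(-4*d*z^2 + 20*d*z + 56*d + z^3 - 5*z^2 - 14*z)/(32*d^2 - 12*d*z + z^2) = (z^2 - 5*z - 14)/(-8*d + z)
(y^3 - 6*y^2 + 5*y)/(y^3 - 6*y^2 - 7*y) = (-y^2 + 6*y - 5)/(-y^2 + 6*y + 7)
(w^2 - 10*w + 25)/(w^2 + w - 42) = (w^2 - 10*w + 25)/(w^2 + w - 42)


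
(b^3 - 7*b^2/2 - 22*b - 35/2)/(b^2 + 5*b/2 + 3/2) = (2*b^2 - 9*b - 35)/(2*b + 3)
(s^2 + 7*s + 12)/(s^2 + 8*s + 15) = (s + 4)/(s + 5)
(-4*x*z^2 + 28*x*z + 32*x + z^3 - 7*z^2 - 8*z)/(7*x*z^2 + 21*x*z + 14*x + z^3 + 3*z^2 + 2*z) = (-4*x*z + 32*x + z^2 - 8*z)/(7*x*z + 14*x + z^2 + 2*z)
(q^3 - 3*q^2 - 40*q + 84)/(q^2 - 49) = (q^2 + 4*q - 12)/(q + 7)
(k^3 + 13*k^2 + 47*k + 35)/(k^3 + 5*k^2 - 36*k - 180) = (k^2 + 8*k + 7)/(k^2 - 36)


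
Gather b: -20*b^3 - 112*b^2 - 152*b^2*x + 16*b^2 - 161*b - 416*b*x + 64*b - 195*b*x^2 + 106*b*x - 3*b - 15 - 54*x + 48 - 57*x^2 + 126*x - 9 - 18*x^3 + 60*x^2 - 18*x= -20*b^3 + b^2*(-152*x - 96) + b*(-195*x^2 - 310*x - 100) - 18*x^3 + 3*x^2 + 54*x + 24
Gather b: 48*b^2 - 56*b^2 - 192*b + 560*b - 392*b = -8*b^2 - 24*b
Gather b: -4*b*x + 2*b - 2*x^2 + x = b*(2 - 4*x) - 2*x^2 + x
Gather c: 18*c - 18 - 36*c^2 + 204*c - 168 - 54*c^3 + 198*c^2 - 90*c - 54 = -54*c^3 + 162*c^2 + 132*c - 240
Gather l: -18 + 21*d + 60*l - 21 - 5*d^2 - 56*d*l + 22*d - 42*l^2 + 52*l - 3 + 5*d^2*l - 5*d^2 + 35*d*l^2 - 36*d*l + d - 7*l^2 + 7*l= -10*d^2 + 44*d + l^2*(35*d - 49) + l*(5*d^2 - 92*d + 119) - 42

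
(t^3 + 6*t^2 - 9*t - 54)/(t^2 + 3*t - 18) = t + 3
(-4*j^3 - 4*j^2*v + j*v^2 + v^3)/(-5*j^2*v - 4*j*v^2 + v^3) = (-4*j^2 + v^2)/(v*(-5*j + v))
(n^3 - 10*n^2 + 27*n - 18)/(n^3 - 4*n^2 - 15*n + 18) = (n - 3)/(n + 3)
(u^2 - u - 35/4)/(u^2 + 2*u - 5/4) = (2*u - 7)/(2*u - 1)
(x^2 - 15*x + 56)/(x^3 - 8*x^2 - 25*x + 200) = (x - 7)/(x^2 - 25)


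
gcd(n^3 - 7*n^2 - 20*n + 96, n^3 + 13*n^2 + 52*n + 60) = 1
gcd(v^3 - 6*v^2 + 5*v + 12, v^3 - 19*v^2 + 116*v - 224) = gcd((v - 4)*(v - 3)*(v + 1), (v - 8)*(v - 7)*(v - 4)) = v - 4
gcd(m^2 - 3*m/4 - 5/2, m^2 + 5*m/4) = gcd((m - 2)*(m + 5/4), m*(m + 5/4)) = m + 5/4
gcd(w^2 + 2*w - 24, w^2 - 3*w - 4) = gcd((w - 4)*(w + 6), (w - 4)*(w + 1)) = w - 4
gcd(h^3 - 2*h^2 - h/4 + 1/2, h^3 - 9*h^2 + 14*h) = h - 2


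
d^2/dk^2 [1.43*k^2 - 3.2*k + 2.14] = 2.86000000000000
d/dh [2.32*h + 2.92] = 2.32000000000000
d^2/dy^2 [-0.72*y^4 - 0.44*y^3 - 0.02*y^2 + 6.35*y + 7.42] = -8.64*y^2 - 2.64*y - 0.04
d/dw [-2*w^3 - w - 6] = -6*w^2 - 1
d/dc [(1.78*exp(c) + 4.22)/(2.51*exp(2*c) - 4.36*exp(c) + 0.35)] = (-4.4678*exp(2*c) - 21.1844*exp(c) + 19.0222)*exp(c)/(6.3001*exp(4*c) - 21.8872*exp(3*c) + 20.7666*exp(2*c) - 3.052*exp(c) + 0.1225)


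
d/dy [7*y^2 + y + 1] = 14*y + 1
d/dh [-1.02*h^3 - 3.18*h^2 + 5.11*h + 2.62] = -3.06*h^2 - 6.36*h + 5.11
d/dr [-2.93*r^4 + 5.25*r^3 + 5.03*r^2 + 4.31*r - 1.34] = -11.72*r^3 + 15.75*r^2 + 10.06*r + 4.31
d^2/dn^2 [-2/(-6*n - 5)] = 144/(6*n + 5)^3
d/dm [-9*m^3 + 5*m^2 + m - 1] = -27*m^2 + 10*m + 1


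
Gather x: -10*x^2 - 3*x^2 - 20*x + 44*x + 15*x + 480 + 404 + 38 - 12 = -13*x^2 + 39*x + 910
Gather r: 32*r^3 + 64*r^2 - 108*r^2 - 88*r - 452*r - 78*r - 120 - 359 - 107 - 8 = 32*r^3 - 44*r^2 - 618*r - 594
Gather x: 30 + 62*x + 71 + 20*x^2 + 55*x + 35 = 20*x^2 + 117*x + 136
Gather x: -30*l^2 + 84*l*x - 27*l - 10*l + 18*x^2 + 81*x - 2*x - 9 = -30*l^2 - 37*l + 18*x^2 + x*(84*l + 79) - 9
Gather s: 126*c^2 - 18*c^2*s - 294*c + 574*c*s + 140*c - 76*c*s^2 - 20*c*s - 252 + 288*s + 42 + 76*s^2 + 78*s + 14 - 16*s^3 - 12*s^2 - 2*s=126*c^2 - 154*c - 16*s^3 + s^2*(64 - 76*c) + s*(-18*c^2 + 554*c + 364) - 196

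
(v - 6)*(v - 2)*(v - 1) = v^3 - 9*v^2 + 20*v - 12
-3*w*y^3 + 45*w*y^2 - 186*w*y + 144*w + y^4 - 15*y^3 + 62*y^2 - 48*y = (-3*w + y)*(y - 8)*(y - 6)*(y - 1)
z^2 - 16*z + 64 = (z - 8)^2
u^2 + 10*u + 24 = (u + 4)*(u + 6)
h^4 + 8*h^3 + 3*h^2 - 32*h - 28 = (h - 2)*(h + 1)*(h + 2)*(h + 7)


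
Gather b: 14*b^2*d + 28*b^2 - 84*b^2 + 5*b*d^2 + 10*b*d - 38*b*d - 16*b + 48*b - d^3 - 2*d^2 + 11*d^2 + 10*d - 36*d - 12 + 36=b^2*(14*d - 56) + b*(5*d^2 - 28*d + 32) - d^3 + 9*d^2 - 26*d + 24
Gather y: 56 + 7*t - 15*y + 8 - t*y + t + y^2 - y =8*t + y^2 + y*(-t - 16) + 64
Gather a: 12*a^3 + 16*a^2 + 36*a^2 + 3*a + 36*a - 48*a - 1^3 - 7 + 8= 12*a^3 + 52*a^2 - 9*a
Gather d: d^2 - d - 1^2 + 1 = d^2 - d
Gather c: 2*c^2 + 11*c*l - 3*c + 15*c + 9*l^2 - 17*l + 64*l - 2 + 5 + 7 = 2*c^2 + c*(11*l + 12) + 9*l^2 + 47*l + 10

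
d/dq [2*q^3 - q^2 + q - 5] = 6*q^2 - 2*q + 1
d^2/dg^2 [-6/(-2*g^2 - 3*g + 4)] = 12*(-4*g^2 - 6*g + (4*g + 3)^2 + 8)/(2*g^2 + 3*g - 4)^3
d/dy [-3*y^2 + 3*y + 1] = 3 - 6*y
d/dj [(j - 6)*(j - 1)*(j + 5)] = 3*j^2 - 4*j - 29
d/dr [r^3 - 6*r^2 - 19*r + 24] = 3*r^2 - 12*r - 19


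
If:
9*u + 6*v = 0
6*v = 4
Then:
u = -4/9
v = 2/3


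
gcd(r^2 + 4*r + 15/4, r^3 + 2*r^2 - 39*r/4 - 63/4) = r + 3/2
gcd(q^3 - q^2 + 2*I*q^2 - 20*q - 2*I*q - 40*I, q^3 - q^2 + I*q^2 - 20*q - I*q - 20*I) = q^2 - q - 20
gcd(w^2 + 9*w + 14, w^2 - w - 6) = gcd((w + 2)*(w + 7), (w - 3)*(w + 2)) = w + 2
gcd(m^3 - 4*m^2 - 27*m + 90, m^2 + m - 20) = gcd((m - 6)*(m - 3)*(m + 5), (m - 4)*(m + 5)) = m + 5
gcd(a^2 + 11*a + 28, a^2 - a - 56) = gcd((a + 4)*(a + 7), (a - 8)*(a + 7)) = a + 7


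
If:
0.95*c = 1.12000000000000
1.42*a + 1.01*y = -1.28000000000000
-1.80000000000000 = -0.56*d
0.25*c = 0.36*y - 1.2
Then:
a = -3.85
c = 1.18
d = 3.21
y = 4.15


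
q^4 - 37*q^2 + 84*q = q*(q - 4)*(q - 3)*(q + 7)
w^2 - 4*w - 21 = (w - 7)*(w + 3)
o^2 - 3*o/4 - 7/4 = (o - 7/4)*(o + 1)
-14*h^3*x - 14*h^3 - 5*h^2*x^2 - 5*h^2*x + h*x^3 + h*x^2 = (-7*h + x)*(2*h + x)*(h*x + h)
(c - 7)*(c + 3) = c^2 - 4*c - 21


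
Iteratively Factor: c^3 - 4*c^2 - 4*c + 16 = (c - 2)*(c^2 - 2*c - 8) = (c - 4)*(c - 2)*(c + 2)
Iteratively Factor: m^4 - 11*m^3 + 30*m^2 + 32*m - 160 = (m - 5)*(m^3 - 6*m^2 + 32) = (m - 5)*(m - 4)*(m^2 - 2*m - 8) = (m - 5)*(m - 4)*(m + 2)*(m - 4)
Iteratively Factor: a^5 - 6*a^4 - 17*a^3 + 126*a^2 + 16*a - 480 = (a + 2)*(a^4 - 8*a^3 - a^2 + 128*a - 240) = (a - 5)*(a + 2)*(a^3 - 3*a^2 - 16*a + 48) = (a - 5)*(a - 4)*(a + 2)*(a^2 + a - 12) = (a - 5)*(a - 4)*(a - 3)*(a + 2)*(a + 4)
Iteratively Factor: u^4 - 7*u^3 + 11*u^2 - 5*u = (u - 1)*(u^3 - 6*u^2 + 5*u) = u*(u - 1)*(u^2 - 6*u + 5) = u*(u - 1)^2*(u - 5)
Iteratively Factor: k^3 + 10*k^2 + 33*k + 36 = (k + 4)*(k^2 + 6*k + 9) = (k + 3)*(k + 4)*(k + 3)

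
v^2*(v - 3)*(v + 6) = v^4 + 3*v^3 - 18*v^2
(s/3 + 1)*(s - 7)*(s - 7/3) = s^3/3 - 19*s^2/9 - 35*s/9 + 49/3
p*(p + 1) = p^2 + p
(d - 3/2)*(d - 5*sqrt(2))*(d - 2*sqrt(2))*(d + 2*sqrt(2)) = d^4 - 5*sqrt(2)*d^3 - 3*d^3/2 - 8*d^2 + 15*sqrt(2)*d^2/2 + 12*d + 40*sqrt(2)*d - 60*sqrt(2)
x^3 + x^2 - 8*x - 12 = (x - 3)*(x + 2)^2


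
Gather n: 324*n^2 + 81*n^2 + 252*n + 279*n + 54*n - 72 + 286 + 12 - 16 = 405*n^2 + 585*n + 210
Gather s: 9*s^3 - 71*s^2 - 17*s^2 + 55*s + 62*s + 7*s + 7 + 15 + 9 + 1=9*s^3 - 88*s^2 + 124*s + 32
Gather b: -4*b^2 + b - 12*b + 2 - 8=-4*b^2 - 11*b - 6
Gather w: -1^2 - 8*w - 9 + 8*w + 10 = 0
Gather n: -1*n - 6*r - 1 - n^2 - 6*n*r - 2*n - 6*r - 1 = -n^2 + n*(-6*r - 3) - 12*r - 2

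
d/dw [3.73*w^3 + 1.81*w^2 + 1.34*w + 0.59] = 11.19*w^2 + 3.62*w + 1.34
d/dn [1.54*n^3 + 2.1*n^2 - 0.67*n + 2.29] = 4.62*n^2 + 4.2*n - 0.67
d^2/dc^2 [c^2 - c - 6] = 2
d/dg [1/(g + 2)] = -1/(g + 2)^2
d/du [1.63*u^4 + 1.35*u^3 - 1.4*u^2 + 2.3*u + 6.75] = 6.52*u^3 + 4.05*u^2 - 2.8*u + 2.3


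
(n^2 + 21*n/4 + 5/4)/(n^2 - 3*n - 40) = (n + 1/4)/(n - 8)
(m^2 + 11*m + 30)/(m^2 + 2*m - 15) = (m + 6)/(m - 3)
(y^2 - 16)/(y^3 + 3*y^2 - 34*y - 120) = (y - 4)/(y^2 - y - 30)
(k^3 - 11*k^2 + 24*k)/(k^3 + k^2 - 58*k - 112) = k*(k - 3)/(k^2 + 9*k + 14)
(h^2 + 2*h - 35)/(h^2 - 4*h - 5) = (h + 7)/(h + 1)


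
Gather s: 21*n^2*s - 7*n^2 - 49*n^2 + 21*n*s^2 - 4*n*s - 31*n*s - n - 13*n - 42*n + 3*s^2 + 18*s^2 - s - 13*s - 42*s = -56*n^2 - 56*n + s^2*(21*n + 21) + s*(21*n^2 - 35*n - 56)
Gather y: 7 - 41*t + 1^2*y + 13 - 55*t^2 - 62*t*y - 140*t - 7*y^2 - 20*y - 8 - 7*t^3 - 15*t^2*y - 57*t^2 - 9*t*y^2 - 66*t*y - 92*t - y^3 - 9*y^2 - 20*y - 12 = -7*t^3 - 112*t^2 - 273*t - y^3 + y^2*(-9*t - 16) + y*(-15*t^2 - 128*t - 39)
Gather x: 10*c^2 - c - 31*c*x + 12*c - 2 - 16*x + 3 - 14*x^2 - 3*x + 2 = 10*c^2 + 11*c - 14*x^2 + x*(-31*c - 19) + 3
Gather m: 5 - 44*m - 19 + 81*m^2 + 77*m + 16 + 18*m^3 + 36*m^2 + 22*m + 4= 18*m^3 + 117*m^2 + 55*m + 6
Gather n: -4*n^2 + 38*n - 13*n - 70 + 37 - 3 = -4*n^2 + 25*n - 36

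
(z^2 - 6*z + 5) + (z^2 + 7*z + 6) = 2*z^2 + z + 11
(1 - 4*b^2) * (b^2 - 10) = -4*b^4 + 41*b^2 - 10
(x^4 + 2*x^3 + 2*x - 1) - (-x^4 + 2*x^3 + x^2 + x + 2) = 2*x^4 - x^2 + x - 3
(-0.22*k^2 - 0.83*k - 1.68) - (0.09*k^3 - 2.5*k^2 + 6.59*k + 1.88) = -0.09*k^3 + 2.28*k^2 - 7.42*k - 3.56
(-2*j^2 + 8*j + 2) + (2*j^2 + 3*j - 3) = 11*j - 1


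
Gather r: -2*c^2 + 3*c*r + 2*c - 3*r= -2*c^2 + 2*c + r*(3*c - 3)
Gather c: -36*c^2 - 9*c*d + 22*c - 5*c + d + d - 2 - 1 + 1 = -36*c^2 + c*(17 - 9*d) + 2*d - 2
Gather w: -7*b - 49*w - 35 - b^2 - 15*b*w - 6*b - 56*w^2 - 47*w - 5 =-b^2 - 13*b - 56*w^2 + w*(-15*b - 96) - 40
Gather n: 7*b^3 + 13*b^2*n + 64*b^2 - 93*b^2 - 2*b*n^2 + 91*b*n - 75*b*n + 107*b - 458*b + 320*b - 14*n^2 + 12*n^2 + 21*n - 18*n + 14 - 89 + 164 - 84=7*b^3 - 29*b^2 - 31*b + n^2*(-2*b - 2) + n*(13*b^2 + 16*b + 3) + 5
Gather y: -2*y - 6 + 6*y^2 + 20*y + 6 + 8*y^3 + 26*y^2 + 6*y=8*y^3 + 32*y^2 + 24*y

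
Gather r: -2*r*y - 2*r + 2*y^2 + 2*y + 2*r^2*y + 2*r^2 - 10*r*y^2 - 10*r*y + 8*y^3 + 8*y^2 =r^2*(2*y + 2) + r*(-10*y^2 - 12*y - 2) + 8*y^3 + 10*y^2 + 2*y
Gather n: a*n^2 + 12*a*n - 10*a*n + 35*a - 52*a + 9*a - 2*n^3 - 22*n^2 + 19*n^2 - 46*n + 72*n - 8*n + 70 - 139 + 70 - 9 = -8*a - 2*n^3 + n^2*(a - 3) + n*(2*a + 18) - 8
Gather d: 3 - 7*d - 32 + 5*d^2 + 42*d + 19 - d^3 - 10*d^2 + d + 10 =-d^3 - 5*d^2 + 36*d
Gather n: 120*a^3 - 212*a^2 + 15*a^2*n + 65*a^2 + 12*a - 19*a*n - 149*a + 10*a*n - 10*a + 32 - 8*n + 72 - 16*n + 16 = 120*a^3 - 147*a^2 - 147*a + n*(15*a^2 - 9*a - 24) + 120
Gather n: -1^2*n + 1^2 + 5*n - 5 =4*n - 4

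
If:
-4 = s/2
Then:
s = -8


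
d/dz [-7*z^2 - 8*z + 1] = -14*z - 8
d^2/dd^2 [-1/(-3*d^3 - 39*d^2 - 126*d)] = 2*(-d*(3*d + 13)*(d^2 + 13*d + 42) + (3*d^2 + 26*d + 42)^2)/(3*d^3*(d^2 + 13*d + 42)^3)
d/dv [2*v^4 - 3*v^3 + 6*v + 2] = 8*v^3 - 9*v^2 + 6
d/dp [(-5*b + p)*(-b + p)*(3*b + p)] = -13*b^2 - 6*b*p + 3*p^2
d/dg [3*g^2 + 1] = 6*g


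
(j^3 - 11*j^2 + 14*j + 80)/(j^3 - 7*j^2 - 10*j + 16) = (j - 5)/(j - 1)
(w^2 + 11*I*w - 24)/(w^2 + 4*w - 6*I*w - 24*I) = (w^2 + 11*I*w - 24)/(w^2 + w*(4 - 6*I) - 24*I)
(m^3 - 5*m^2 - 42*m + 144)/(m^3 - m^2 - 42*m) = (m^2 - 11*m + 24)/(m*(m - 7))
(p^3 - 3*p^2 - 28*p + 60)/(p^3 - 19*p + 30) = (p - 6)/(p - 3)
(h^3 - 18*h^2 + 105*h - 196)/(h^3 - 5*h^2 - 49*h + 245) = (h^2 - 11*h + 28)/(h^2 + 2*h - 35)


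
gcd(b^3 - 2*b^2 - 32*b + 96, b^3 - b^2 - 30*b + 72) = b^2 + 2*b - 24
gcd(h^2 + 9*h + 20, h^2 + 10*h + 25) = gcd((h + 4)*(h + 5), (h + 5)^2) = h + 5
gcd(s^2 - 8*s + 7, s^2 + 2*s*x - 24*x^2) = 1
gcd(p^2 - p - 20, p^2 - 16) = p + 4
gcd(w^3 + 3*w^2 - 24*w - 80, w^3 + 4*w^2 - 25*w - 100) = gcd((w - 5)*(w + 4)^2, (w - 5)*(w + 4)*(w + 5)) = w^2 - w - 20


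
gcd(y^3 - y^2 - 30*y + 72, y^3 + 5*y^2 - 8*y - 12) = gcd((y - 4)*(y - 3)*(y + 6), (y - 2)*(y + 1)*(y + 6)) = y + 6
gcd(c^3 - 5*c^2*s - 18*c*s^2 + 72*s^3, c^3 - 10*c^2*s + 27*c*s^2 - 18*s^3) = c^2 - 9*c*s + 18*s^2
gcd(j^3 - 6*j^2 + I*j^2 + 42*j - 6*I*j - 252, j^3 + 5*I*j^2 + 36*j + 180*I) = j - 6*I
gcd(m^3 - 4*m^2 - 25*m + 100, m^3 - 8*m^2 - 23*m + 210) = m + 5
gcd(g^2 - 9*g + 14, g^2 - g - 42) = g - 7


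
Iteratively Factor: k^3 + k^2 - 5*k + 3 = (k + 3)*(k^2 - 2*k + 1) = (k - 1)*(k + 3)*(k - 1)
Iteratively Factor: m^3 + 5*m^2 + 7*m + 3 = (m + 1)*(m^2 + 4*m + 3) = (m + 1)^2*(m + 3)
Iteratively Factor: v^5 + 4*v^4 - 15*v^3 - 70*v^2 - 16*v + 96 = (v + 4)*(v^4 - 15*v^2 - 10*v + 24) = (v - 4)*(v + 4)*(v^3 + 4*v^2 + v - 6) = (v - 4)*(v - 1)*(v + 4)*(v^2 + 5*v + 6) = (v - 4)*(v - 1)*(v + 2)*(v + 4)*(v + 3)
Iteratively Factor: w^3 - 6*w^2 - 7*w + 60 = (w - 4)*(w^2 - 2*w - 15) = (w - 4)*(w + 3)*(w - 5)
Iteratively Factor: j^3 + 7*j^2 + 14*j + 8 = (j + 1)*(j^2 + 6*j + 8) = (j + 1)*(j + 2)*(j + 4)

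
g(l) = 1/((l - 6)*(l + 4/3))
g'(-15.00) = 0.00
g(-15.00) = 0.00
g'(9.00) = -0.01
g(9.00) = 0.03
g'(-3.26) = 0.04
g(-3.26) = 0.06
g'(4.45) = -0.05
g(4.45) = -0.11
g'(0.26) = 0.05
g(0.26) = -0.11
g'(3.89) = -0.03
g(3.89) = -0.09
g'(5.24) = -0.23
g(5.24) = -0.20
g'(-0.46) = 0.18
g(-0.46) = -0.18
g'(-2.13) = 0.21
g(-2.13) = 0.15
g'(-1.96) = 0.35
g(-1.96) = 0.20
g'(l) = -1/((l - 6)*(l + 4/3)^2) - 1/((l - 6)^2*(l + 4/3)) = 6*(7 - 3*l)/(9*l^4 - 84*l^3 + 52*l^2 + 672*l + 576)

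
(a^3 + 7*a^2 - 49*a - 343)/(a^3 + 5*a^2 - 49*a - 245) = (a + 7)/(a + 5)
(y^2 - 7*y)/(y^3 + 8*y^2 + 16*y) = (y - 7)/(y^2 + 8*y + 16)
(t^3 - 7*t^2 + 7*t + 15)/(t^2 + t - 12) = (t^2 - 4*t - 5)/(t + 4)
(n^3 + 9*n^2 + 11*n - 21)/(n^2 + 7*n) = n + 2 - 3/n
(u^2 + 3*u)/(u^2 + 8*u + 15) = u/(u + 5)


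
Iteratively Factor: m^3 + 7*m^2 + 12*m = (m + 3)*(m^2 + 4*m) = m*(m + 3)*(m + 4)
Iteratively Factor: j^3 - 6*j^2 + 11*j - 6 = (j - 1)*(j^2 - 5*j + 6) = (j - 2)*(j - 1)*(j - 3)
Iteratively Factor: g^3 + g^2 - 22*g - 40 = (g + 4)*(g^2 - 3*g - 10) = (g - 5)*(g + 4)*(g + 2)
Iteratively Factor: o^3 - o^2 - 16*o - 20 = (o - 5)*(o^2 + 4*o + 4) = (o - 5)*(o + 2)*(o + 2)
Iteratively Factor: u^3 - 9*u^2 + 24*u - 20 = (u - 2)*(u^2 - 7*u + 10) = (u - 2)^2*(u - 5)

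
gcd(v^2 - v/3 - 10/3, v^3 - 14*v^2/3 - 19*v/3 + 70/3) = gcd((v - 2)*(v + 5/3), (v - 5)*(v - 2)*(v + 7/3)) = v - 2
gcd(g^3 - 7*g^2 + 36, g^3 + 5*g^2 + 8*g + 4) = g + 2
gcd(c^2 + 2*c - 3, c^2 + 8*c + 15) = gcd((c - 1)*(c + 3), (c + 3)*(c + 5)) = c + 3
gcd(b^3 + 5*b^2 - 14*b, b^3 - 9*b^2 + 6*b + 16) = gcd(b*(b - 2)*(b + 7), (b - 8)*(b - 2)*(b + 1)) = b - 2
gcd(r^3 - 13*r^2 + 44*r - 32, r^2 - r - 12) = r - 4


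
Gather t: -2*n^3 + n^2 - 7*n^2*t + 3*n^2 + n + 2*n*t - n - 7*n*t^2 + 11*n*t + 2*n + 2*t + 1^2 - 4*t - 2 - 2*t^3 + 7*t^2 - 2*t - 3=-2*n^3 + 4*n^2 + 2*n - 2*t^3 + t^2*(7 - 7*n) + t*(-7*n^2 + 13*n - 4) - 4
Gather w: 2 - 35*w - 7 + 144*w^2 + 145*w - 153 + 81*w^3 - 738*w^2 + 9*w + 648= 81*w^3 - 594*w^2 + 119*w + 490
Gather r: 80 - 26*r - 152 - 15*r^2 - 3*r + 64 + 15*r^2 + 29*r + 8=0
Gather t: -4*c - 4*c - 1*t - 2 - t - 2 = -8*c - 2*t - 4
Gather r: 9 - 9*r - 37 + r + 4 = -8*r - 24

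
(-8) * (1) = -8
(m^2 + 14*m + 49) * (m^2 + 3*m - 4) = m^4 + 17*m^3 + 87*m^2 + 91*m - 196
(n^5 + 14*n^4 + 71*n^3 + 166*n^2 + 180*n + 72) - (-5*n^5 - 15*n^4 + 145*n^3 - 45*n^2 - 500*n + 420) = 6*n^5 + 29*n^4 - 74*n^3 + 211*n^2 + 680*n - 348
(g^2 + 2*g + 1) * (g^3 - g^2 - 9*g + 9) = g^5 + g^4 - 10*g^3 - 10*g^2 + 9*g + 9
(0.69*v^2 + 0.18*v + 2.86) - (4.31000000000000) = 0.69*v^2 + 0.18*v - 1.45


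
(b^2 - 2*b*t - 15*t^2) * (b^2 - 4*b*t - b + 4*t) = b^4 - 6*b^3*t - b^3 - 7*b^2*t^2 + 6*b^2*t + 60*b*t^3 + 7*b*t^2 - 60*t^3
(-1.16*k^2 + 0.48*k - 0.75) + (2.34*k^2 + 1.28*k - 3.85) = 1.18*k^2 + 1.76*k - 4.6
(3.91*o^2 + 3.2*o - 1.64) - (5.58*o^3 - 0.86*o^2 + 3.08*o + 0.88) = -5.58*o^3 + 4.77*o^2 + 0.12*o - 2.52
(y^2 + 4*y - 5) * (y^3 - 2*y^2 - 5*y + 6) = y^5 + 2*y^4 - 18*y^3 - 4*y^2 + 49*y - 30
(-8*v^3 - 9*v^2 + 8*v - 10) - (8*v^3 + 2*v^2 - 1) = -16*v^3 - 11*v^2 + 8*v - 9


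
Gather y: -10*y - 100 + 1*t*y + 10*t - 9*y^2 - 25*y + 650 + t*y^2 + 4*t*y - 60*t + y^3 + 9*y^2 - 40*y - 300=t*y^2 - 50*t + y^3 + y*(5*t - 75) + 250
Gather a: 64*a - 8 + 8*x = 64*a + 8*x - 8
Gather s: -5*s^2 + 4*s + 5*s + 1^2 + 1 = -5*s^2 + 9*s + 2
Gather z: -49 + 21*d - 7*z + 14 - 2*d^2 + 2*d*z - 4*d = -2*d^2 + 17*d + z*(2*d - 7) - 35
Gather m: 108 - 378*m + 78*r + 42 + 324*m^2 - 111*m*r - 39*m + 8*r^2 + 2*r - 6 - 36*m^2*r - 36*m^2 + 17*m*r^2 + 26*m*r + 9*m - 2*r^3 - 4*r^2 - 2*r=m^2*(288 - 36*r) + m*(17*r^2 - 85*r - 408) - 2*r^3 + 4*r^2 + 78*r + 144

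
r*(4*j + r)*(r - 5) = 4*j*r^2 - 20*j*r + r^3 - 5*r^2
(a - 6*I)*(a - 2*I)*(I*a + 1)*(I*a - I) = -a^4 + a^3 + 9*I*a^3 + 20*a^2 - 9*I*a^2 - 20*a - 12*I*a + 12*I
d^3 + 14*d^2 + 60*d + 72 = (d + 2)*(d + 6)^2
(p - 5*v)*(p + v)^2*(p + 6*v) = p^4 + 3*p^3*v - 27*p^2*v^2 - 59*p*v^3 - 30*v^4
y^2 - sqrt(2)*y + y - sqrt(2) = (y + 1)*(y - sqrt(2))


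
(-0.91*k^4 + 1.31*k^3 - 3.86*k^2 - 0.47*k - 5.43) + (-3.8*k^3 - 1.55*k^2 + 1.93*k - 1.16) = -0.91*k^4 - 2.49*k^3 - 5.41*k^2 + 1.46*k - 6.59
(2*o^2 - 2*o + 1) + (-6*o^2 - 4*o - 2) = -4*o^2 - 6*o - 1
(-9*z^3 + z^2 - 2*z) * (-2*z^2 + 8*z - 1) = 18*z^5 - 74*z^4 + 21*z^3 - 17*z^2 + 2*z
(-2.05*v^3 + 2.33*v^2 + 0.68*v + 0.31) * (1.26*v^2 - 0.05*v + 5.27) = -2.583*v^5 + 3.0383*v^4 - 10.0632*v^3 + 12.6357*v^2 + 3.5681*v + 1.6337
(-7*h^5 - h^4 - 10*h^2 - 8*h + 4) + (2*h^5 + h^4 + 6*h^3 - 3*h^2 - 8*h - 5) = -5*h^5 + 6*h^3 - 13*h^2 - 16*h - 1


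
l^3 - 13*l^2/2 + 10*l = l*(l - 4)*(l - 5/2)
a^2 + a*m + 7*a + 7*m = (a + 7)*(a + m)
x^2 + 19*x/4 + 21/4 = (x + 7/4)*(x + 3)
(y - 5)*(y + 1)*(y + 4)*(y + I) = y^4 + I*y^3 - 21*y^2 - 20*y - 21*I*y - 20*I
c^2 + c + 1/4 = (c + 1/2)^2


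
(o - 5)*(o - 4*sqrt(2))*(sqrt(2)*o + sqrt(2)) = sqrt(2)*o^3 - 8*o^2 - 4*sqrt(2)*o^2 - 5*sqrt(2)*o + 32*o + 40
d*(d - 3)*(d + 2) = d^3 - d^2 - 6*d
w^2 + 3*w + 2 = (w + 1)*(w + 2)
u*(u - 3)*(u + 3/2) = u^3 - 3*u^2/2 - 9*u/2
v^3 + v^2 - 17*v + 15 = (v - 3)*(v - 1)*(v + 5)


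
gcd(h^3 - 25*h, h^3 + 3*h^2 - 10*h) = h^2 + 5*h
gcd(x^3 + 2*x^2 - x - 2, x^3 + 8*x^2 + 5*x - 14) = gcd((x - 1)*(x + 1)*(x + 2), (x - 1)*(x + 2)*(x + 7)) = x^2 + x - 2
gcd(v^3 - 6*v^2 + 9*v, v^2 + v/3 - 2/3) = 1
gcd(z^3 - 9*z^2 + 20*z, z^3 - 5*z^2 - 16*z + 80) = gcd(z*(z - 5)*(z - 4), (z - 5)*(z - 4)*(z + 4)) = z^2 - 9*z + 20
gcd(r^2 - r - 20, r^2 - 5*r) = r - 5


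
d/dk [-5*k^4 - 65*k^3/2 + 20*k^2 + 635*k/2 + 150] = -20*k^3 - 195*k^2/2 + 40*k + 635/2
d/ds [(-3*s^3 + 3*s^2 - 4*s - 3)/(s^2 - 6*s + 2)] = (-3*s^4 + 36*s^3 - 32*s^2 + 18*s - 26)/(s^4 - 12*s^3 + 40*s^2 - 24*s + 4)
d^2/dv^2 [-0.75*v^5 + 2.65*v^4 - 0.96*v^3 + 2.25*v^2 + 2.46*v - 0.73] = -15.0*v^3 + 31.8*v^2 - 5.76*v + 4.5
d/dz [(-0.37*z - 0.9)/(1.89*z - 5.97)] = (7.389711*z - 23.342103)/(1.89*z - 5.97)^3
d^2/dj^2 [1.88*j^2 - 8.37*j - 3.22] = 3.76000000000000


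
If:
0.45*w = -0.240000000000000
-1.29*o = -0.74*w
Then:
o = -0.31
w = -0.53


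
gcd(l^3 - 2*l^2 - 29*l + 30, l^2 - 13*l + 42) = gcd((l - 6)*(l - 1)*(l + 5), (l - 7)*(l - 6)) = l - 6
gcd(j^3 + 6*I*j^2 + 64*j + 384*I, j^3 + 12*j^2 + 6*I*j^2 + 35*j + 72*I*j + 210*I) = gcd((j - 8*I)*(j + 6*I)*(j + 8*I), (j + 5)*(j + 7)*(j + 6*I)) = j + 6*I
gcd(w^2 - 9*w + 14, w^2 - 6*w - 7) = w - 7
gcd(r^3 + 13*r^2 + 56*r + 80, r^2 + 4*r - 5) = r + 5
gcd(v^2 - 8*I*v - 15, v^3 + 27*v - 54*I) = v - 3*I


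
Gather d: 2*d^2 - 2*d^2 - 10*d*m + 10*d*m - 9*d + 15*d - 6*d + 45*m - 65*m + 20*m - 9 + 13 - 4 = 0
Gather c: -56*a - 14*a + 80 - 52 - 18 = 10 - 70*a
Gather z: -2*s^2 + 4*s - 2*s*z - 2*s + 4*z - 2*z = -2*s^2 + 2*s + z*(2 - 2*s)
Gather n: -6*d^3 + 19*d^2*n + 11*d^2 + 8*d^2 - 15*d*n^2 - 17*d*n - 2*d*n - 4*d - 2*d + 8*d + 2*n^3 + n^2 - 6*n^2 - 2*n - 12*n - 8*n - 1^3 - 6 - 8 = -6*d^3 + 19*d^2 + 2*d + 2*n^3 + n^2*(-15*d - 5) + n*(19*d^2 - 19*d - 22) - 15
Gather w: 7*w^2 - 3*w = 7*w^2 - 3*w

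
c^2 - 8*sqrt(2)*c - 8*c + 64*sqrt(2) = (c - 8)*(c - 8*sqrt(2))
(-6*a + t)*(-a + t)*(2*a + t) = 12*a^3 - 8*a^2*t - 5*a*t^2 + t^3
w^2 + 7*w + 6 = (w + 1)*(w + 6)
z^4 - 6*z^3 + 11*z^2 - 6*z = z*(z - 3)*(z - 2)*(z - 1)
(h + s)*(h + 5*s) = h^2 + 6*h*s + 5*s^2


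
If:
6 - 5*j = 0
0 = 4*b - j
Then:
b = 3/10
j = 6/5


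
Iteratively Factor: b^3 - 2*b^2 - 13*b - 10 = (b - 5)*(b^2 + 3*b + 2) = (b - 5)*(b + 2)*(b + 1)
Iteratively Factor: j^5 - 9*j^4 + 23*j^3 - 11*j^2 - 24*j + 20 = (j - 5)*(j^4 - 4*j^3 + 3*j^2 + 4*j - 4) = (j - 5)*(j - 2)*(j^3 - 2*j^2 - j + 2) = (j - 5)*(j - 2)*(j + 1)*(j^2 - 3*j + 2) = (j - 5)*(j - 2)^2*(j + 1)*(j - 1)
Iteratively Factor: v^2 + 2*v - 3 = (v + 3)*(v - 1)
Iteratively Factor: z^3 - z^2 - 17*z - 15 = (z - 5)*(z^2 + 4*z + 3) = (z - 5)*(z + 3)*(z + 1)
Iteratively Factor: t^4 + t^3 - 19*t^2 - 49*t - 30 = (t - 5)*(t^3 + 6*t^2 + 11*t + 6) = (t - 5)*(t + 1)*(t^2 + 5*t + 6) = (t - 5)*(t + 1)*(t + 2)*(t + 3)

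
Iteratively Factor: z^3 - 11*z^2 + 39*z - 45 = (z - 3)*(z^2 - 8*z + 15) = (z - 3)^2*(z - 5)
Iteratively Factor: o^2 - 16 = (o - 4)*(o + 4)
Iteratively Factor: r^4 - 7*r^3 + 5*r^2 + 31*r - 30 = (r - 5)*(r^3 - 2*r^2 - 5*r + 6) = (r - 5)*(r + 2)*(r^2 - 4*r + 3) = (r - 5)*(r - 3)*(r + 2)*(r - 1)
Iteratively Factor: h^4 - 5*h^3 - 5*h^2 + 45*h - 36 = (h - 3)*(h^3 - 2*h^2 - 11*h + 12) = (h - 4)*(h - 3)*(h^2 + 2*h - 3) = (h - 4)*(h - 3)*(h + 3)*(h - 1)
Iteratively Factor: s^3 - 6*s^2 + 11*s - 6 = (s - 1)*(s^2 - 5*s + 6) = (s - 3)*(s - 1)*(s - 2)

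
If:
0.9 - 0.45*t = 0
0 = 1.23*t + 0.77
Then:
No Solution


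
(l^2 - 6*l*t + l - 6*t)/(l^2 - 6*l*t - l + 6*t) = (l + 1)/(l - 1)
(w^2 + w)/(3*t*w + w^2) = (w + 1)/(3*t + w)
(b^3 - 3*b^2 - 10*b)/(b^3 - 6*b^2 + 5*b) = (b + 2)/(b - 1)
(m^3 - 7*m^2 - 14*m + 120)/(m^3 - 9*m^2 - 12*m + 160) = (m - 6)/(m - 8)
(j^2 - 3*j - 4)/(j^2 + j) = (j - 4)/j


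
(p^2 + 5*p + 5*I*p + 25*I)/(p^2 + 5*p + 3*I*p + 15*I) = (p + 5*I)/(p + 3*I)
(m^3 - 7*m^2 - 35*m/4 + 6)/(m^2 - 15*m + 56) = (m^2 + m - 3/4)/(m - 7)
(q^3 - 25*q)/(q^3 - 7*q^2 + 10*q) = (q + 5)/(q - 2)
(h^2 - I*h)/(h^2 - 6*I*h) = (h - I)/(h - 6*I)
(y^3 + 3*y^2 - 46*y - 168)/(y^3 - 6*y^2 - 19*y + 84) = (y + 6)/(y - 3)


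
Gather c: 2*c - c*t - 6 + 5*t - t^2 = c*(2 - t) - t^2 + 5*t - 6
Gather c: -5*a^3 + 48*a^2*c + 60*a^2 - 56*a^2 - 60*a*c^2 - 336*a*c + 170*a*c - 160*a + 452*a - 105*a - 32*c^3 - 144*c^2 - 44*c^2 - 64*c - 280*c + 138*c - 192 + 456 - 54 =-5*a^3 + 4*a^2 + 187*a - 32*c^3 + c^2*(-60*a - 188) + c*(48*a^2 - 166*a - 206) + 210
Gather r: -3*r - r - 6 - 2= -4*r - 8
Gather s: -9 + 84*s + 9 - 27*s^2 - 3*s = -27*s^2 + 81*s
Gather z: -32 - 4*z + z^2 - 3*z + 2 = z^2 - 7*z - 30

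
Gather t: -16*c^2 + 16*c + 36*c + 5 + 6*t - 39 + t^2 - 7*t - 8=-16*c^2 + 52*c + t^2 - t - 42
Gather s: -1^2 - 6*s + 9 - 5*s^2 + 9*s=-5*s^2 + 3*s + 8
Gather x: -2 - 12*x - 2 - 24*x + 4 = -36*x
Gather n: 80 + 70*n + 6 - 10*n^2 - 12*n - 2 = -10*n^2 + 58*n + 84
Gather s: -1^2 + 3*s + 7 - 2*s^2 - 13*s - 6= -2*s^2 - 10*s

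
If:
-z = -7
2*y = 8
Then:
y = 4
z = 7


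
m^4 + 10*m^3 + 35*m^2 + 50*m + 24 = (m + 1)*(m + 2)*(m + 3)*(m + 4)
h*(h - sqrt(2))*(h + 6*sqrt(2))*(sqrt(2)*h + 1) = sqrt(2)*h^4 + 11*h^3 - 7*sqrt(2)*h^2 - 12*h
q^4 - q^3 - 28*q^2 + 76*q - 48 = (q - 4)*(q - 2)*(q - 1)*(q + 6)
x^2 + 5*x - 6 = (x - 1)*(x + 6)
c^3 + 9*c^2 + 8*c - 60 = (c - 2)*(c + 5)*(c + 6)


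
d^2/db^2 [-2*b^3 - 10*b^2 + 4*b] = -12*b - 20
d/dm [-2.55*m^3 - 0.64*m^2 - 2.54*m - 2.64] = -7.65*m^2 - 1.28*m - 2.54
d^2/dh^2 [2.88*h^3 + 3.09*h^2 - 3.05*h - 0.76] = 17.28*h + 6.18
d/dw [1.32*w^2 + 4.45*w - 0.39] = 2.64*w + 4.45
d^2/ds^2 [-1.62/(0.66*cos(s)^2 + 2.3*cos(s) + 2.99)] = (2.822688*(1 - cos(s)^2)^2 + 7.37748*cos(s)^3 - 2.80648800000001*cos(s)^2 - 25.8957*cos(s) - 13.568472)/(0.66*cos(s)^2 + 2.3*cos(s) + 2.99)^3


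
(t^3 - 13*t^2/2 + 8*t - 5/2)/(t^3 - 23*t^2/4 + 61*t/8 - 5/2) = 4*(t^2 - 6*t + 5)/(4*t^2 - 21*t + 20)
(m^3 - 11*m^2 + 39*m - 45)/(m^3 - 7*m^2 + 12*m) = (m^2 - 8*m + 15)/(m*(m - 4))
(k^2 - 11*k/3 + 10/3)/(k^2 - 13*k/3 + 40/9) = 3*(k - 2)/(3*k - 8)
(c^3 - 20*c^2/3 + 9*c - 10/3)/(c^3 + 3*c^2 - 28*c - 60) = (3*c^2 - 5*c + 2)/(3*(c^2 + 8*c + 12))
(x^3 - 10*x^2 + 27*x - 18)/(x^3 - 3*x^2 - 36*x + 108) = (x - 1)/(x + 6)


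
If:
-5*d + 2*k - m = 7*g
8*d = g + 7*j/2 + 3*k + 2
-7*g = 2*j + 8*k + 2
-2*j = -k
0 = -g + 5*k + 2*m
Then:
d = 471/2683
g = -458/2683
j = -120/2683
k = -240/2683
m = 371/2683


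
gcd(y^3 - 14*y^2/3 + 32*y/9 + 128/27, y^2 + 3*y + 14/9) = y + 2/3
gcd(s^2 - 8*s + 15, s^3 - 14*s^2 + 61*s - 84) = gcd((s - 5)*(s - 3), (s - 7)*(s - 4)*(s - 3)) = s - 3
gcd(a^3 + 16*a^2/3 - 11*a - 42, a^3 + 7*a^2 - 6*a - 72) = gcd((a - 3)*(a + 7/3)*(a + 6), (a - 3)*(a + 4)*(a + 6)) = a^2 + 3*a - 18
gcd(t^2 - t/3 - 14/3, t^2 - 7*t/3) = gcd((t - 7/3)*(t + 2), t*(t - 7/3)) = t - 7/3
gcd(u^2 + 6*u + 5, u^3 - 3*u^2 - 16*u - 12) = u + 1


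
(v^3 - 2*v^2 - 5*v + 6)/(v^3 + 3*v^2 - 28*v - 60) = (v^2 - 4*v + 3)/(v^2 + v - 30)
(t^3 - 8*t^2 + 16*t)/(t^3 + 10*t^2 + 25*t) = (t^2 - 8*t + 16)/(t^2 + 10*t + 25)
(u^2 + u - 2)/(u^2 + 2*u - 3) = (u + 2)/(u + 3)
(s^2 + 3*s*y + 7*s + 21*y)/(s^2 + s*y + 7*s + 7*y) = (s + 3*y)/(s + y)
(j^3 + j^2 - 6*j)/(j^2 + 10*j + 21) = j*(j - 2)/(j + 7)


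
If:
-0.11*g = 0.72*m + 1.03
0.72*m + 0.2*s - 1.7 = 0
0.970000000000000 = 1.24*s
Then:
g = -23.40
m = 2.14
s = 0.78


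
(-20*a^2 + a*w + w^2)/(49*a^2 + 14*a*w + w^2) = (-20*a^2 + a*w + w^2)/(49*a^2 + 14*a*w + w^2)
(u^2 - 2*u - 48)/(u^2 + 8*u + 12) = (u - 8)/(u + 2)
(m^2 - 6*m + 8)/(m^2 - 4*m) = (m - 2)/m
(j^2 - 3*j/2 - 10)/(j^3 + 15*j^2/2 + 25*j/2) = (j - 4)/(j*(j + 5))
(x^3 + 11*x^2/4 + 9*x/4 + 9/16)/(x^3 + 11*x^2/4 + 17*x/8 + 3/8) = (8*x^2 + 10*x + 3)/(2*(4*x^2 + 5*x + 1))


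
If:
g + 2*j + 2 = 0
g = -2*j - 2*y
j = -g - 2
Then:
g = -2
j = 0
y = 1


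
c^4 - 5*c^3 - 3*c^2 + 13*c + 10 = (c - 5)*(c - 2)*(c + 1)^2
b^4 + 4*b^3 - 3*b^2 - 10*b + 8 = (b - 1)^2*(b + 2)*(b + 4)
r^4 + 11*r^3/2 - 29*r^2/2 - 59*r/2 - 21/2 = (r - 3)*(r + 1/2)*(r + 1)*(r + 7)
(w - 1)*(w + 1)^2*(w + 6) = w^4 + 7*w^3 + 5*w^2 - 7*w - 6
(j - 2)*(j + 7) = j^2 + 5*j - 14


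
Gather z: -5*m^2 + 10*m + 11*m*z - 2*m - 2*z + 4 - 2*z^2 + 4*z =-5*m^2 + 8*m - 2*z^2 + z*(11*m + 2) + 4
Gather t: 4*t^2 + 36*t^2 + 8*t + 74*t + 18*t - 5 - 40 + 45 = 40*t^2 + 100*t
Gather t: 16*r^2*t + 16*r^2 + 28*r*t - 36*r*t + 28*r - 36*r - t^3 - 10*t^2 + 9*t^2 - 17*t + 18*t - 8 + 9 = 16*r^2 - 8*r - t^3 - t^2 + t*(16*r^2 - 8*r + 1) + 1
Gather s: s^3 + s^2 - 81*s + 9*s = s^3 + s^2 - 72*s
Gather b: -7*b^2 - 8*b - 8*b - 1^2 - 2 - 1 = -7*b^2 - 16*b - 4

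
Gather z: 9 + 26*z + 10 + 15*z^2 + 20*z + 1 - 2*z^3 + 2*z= -2*z^3 + 15*z^2 + 48*z + 20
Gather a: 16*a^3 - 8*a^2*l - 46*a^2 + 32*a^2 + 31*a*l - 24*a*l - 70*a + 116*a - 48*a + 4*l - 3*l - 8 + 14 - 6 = 16*a^3 + a^2*(-8*l - 14) + a*(7*l - 2) + l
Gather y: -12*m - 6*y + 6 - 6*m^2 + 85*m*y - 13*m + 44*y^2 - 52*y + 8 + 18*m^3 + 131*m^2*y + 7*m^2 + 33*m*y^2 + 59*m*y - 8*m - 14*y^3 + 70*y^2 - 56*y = 18*m^3 + m^2 - 33*m - 14*y^3 + y^2*(33*m + 114) + y*(131*m^2 + 144*m - 114) + 14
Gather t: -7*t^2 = -7*t^2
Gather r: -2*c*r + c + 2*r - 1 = c + r*(2 - 2*c) - 1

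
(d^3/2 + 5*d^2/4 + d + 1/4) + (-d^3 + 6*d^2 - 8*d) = -d^3/2 + 29*d^2/4 - 7*d + 1/4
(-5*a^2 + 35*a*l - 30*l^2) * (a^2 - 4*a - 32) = -5*a^4 + 35*a^3*l + 20*a^3 - 30*a^2*l^2 - 140*a^2*l + 160*a^2 + 120*a*l^2 - 1120*a*l + 960*l^2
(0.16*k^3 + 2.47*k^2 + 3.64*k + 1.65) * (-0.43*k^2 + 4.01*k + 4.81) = -0.0688*k^5 - 0.4205*k^4 + 9.1091*k^3 + 25.7676*k^2 + 24.1249*k + 7.9365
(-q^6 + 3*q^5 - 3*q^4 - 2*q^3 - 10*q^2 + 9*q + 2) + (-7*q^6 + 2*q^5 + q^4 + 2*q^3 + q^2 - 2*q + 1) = -8*q^6 + 5*q^5 - 2*q^4 - 9*q^2 + 7*q + 3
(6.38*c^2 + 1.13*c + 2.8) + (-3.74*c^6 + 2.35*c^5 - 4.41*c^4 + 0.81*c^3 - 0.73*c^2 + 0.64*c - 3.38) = -3.74*c^6 + 2.35*c^5 - 4.41*c^4 + 0.81*c^3 + 5.65*c^2 + 1.77*c - 0.58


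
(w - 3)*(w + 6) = w^2 + 3*w - 18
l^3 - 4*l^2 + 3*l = l*(l - 3)*(l - 1)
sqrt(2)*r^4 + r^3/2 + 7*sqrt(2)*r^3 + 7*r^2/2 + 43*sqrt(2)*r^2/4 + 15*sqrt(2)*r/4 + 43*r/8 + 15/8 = (r + 1/2)*(r + 3/2)*(r + 5)*(sqrt(2)*r + 1/2)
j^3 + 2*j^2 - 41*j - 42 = (j - 6)*(j + 1)*(j + 7)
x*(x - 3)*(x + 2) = x^3 - x^2 - 6*x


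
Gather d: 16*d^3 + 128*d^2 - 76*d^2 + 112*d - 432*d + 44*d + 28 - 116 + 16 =16*d^3 + 52*d^2 - 276*d - 72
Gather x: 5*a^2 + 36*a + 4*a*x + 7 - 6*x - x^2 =5*a^2 + 36*a - x^2 + x*(4*a - 6) + 7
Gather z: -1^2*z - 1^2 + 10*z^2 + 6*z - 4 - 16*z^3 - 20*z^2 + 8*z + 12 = -16*z^3 - 10*z^2 + 13*z + 7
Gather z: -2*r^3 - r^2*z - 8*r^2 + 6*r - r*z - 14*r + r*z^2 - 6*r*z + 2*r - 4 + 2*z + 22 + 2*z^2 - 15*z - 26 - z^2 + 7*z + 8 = -2*r^3 - 8*r^2 - 6*r + z^2*(r + 1) + z*(-r^2 - 7*r - 6)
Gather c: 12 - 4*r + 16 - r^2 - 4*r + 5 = -r^2 - 8*r + 33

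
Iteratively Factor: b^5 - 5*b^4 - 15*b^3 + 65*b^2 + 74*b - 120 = (b + 3)*(b^4 - 8*b^3 + 9*b^2 + 38*b - 40) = (b - 4)*(b + 3)*(b^3 - 4*b^2 - 7*b + 10) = (b - 4)*(b - 1)*(b + 3)*(b^2 - 3*b - 10) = (b - 5)*(b - 4)*(b - 1)*(b + 3)*(b + 2)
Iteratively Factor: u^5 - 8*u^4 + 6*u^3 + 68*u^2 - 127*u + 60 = (u - 1)*(u^4 - 7*u^3 - u^2 + 67*u - 60) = (u - 5)*(u - 1)*(u^3 - 2*u^2 - 11*u + 12) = (u - 5)*(u - 1)*(u + 3)*(u^2 - 5*u + 4) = (u - 5)*(u - 4)*(u - 1)*(u + 3)*(u - 1)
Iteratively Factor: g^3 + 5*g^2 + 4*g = (g + 4)*(g^2 + g) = g*(g + 4)*(g + 1)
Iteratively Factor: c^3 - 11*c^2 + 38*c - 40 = (c - 2)*(c^2 - 9*c + 20) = (c - 5)*(c - 2)*(c - 4)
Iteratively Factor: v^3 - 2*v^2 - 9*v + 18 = (v - 2)*(v^2 - 9) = (v - 3)*(v - 2)*(v + 3)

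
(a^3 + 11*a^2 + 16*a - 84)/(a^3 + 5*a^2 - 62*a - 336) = (a - 2)/(a - 8)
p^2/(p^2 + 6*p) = p/(p + 6)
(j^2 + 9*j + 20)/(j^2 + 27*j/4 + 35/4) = 4*(j + 4)/(4*j + 7)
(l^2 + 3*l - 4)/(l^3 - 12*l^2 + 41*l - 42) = (l^2 + 3*l - 4)/(l^3 - 12*l^2 + 41*l - 42)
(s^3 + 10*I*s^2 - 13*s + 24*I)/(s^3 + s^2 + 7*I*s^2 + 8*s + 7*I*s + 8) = (s + 3*I)/(s + 1)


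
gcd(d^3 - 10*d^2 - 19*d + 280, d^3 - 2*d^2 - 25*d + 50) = d + 5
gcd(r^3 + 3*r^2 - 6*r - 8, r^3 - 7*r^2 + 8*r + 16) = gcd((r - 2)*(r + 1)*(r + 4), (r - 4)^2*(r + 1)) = r + 1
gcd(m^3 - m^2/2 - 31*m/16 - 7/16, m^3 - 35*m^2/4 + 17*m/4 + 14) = m^2 - 3*m/4 - 7/4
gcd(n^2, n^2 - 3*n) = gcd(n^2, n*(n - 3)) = n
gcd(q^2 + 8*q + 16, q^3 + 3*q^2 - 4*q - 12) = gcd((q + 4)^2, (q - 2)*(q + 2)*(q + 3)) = 1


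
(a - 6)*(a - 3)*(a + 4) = a^3 - 5*a^2 - 18*a + 72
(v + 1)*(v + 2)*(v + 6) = v^3 + 9*v^2 + 20*v + 12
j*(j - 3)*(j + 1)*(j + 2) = j^4 - 7*j^2 - 6*j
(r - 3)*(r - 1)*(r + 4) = r^3 - 13*r + 12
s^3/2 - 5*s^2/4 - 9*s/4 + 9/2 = (s/2 + 1)*(s - 3)*(s - 3/2)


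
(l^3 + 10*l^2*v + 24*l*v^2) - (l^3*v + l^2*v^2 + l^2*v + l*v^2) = -l^3*v + l^3 - l^2*v^2 + 9*l^2*v + 23*l*v^2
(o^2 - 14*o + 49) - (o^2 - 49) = 98 - 14*o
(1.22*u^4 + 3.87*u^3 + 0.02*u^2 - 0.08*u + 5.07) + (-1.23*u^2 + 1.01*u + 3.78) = 1.22*u^4 + 3.87*u^3 - 1.21*u^2 + 0.93*u + 8.85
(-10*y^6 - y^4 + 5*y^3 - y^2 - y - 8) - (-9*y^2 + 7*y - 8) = -10*y^6 - y^4 + 5*y^3 + 8*y^2 - 8*y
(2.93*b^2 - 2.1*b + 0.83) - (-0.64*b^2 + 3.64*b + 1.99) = 3.57*b^2 - 5.74*b - 1.16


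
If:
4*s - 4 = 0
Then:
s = 1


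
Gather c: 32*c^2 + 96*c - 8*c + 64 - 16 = 32*c^2 + 88*c + 48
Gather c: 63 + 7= 70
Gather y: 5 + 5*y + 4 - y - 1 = 4*y + 8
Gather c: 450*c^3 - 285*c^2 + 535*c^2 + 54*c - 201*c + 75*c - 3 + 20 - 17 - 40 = 450*c^3 + 250*c^2 - 72*c - 40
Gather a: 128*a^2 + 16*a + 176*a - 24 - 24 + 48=128*a^2 + 192*a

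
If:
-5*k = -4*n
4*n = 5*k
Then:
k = 4*n/5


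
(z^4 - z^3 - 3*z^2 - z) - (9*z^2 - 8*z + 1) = z^4 - z^3 - 12*z^2 + 7*z - 1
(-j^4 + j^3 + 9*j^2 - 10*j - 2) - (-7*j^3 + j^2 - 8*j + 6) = -j^4 + 8*j^3 + 8*j^2 - 2*j - 8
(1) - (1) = 0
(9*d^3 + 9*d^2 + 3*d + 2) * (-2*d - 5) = -18*d^4 - 63*d^3 - 51*d^2 - 19*d - 10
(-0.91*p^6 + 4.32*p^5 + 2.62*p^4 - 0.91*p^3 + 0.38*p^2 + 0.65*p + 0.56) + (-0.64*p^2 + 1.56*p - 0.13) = -0.91*p^6 + 4.32*p^5 + 2.62*p^4 - 0.91*p^3 - 0.26*p^2 + 2.21*p + 0.43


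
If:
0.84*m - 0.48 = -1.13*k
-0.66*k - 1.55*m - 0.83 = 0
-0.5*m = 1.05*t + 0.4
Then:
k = 1.20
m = -1.05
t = 0.12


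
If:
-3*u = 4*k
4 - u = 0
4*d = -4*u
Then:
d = -4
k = -3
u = 4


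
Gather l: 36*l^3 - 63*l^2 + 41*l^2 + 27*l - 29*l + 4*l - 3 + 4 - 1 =36*l^3 - 22*l^2 + 2*l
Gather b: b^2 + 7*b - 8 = b^2 + 7*b - 8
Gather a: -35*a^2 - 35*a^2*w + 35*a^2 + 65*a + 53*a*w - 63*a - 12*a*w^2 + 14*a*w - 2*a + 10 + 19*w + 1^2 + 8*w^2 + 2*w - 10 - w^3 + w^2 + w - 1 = -35*a^2*w + a*(-12*w^2 + 67*w) - w^3 + 9*w^2 + 22*w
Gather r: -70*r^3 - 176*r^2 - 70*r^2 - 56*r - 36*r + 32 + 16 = -70*r^3 - 246*r^2 - 92*r + 48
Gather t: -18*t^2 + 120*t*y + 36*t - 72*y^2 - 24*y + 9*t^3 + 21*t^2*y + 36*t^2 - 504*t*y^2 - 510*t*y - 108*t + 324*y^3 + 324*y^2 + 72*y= 9*t^3 + t^2*(21*y + 18) + t*(-504*y^2 - 390*y - 72) + 324*y^3 + 252*y^2 + 48*y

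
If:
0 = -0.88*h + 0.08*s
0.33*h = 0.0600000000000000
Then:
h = 0.18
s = 2.00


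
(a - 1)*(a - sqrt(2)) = a^2 - sqrt(2)*a - a + sqrt(2)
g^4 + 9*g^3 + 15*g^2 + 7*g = g*(g + 1)^2*(g + 7)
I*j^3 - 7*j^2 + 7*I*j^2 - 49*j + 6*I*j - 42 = (j + 6)*(j + 7*I)*(I*j + I)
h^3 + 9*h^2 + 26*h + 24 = (h + 2)*(h + 3)*(h + 4)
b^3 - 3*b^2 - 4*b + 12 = (b - 3)*(b - 2)*(b + 2)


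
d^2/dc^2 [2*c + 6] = 0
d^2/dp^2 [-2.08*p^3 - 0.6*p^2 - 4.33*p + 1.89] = -12.48*p - 1.2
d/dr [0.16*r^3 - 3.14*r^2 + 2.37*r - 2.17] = 0.48*r^2 - 6.28*r + 2.37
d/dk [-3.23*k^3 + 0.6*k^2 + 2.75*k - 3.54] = -9.69*k^2 + 1.2*k + 2.75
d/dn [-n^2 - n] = -2*n - 1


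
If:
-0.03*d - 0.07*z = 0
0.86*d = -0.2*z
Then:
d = 0.00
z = 0.00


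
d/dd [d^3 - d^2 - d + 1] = 3*d^2 - 2*d - 1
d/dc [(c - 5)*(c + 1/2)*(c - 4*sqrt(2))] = 3*c^2 - 8*sqrt(2)*c - 9*c - 5/2 + 18*sqrt(2)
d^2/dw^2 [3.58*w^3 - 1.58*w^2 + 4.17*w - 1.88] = 21.48*w - 3.16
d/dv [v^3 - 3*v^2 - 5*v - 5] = 3*v^2 - 6*v - 5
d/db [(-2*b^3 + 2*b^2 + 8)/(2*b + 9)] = 2*(-4*b^3 - 25*b^2 + 18*b - 8)/(4*b^2 + 36*b + 81)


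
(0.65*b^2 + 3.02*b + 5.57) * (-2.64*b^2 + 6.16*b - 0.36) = -1.716*b^4 - 3.9688*b^3 + 3.6644*b^2 + 33.224*b - 2.0052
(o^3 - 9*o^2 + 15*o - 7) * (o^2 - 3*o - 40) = o^5 - 12*o^4 + 2*o^3 + 308*o^2 - 579*o + 280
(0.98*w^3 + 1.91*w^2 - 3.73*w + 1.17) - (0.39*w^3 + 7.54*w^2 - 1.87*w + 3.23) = 0.59*w^3 - 5.63*w^2 - 1.86*w - 2.06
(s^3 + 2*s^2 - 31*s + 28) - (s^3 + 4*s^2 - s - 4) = -2*s^2 - 30*s + 32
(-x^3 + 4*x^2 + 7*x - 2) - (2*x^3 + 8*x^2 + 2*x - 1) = -3*x^3 - 4*x^2 + 5*x - 1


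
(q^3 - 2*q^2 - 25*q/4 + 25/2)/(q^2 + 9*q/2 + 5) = (q^2 - 9*q/2 + 5)/(q + 2)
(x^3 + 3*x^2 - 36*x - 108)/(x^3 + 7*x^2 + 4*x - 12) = (x^2 - 3*x - 18)/(x^2 + x - 2)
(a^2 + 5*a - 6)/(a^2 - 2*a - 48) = (a - 1)/(a - 8)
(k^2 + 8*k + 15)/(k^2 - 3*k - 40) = (k + 3)/(k - 8)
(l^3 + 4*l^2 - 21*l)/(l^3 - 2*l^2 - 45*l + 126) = l/(l - 6)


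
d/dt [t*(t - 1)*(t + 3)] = 3*t^2 + 4*t - 3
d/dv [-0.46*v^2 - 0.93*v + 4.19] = -0.92*v - 0.93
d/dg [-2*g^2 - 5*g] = -4*g - 5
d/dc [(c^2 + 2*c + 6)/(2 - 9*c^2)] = 2*(9*c^2 + 56*c + 2)/(81*c^4 - 36*c^2 + 4)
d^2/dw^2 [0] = 0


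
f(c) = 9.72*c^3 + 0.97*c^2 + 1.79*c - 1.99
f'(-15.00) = 6533.69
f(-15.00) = -32615.59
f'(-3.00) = 258.41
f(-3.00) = -261.07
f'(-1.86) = 99.06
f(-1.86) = -64.51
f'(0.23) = 3.78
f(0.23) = -1.41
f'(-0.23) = 2.89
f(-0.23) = -2.47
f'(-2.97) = 253.25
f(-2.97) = -253.40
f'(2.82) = 239.15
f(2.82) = 228.75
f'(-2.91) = 243.07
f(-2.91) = -238.51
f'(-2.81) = 226.59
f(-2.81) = -215.03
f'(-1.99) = 113.41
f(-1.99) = -78.31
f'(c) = 29.16*c^2 + 1.94*c + 1.79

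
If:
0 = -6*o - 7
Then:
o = -7/6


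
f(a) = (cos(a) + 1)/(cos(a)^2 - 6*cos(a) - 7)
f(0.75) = -0.16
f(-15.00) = -0.13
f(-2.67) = -0.13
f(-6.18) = -0.17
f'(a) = (2*sin(a)*cos(a) - 6*sin(a))*(cos(a) + 1)/(cos(a)^2 - 6*cos(a) - 7)^2 - sin(a)/(cos(a)^2 - 6*cos(a) - 7)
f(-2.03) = -0.13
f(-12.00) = -0.16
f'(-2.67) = -0.01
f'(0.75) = 0.02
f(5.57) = -0.16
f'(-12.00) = 0.01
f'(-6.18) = 0.00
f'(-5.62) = 0.02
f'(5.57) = -0.02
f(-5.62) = -0.16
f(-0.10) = -0.17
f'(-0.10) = -0.00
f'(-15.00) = -0.01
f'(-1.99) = -0.02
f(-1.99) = -0.14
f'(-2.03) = -0.02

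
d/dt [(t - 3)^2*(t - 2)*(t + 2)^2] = 5*t^4 - 16*t^3 - 21*t^2 + 68*t + 12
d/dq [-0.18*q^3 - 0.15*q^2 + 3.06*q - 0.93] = -0.54*q^2 - 0.3*q + 3.06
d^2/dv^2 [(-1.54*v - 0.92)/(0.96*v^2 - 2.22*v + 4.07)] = (-(1.54*v + 0.92)*(1.92*v - 2.22)*(3.84*v - 4.44) + (8.8704*v - 5.0712)*(0.96*v^2 - 2.22*v + 4.07))/(0.96*v^2 - 2.22*v + 4.07)^3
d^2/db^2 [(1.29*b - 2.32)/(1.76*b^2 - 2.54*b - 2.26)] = ((14.7196 - 13.6224*b)*(-1.76*b^2 + 2.54*b + 2.26) - (1.29*b - 2.32)*(3.52*b - 2.54)*(7.04*b - 5.08))/(-1.76*b^2 + 2.54*b + 2.26)^3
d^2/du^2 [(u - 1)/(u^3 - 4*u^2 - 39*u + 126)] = 2*((u - 1)*(-3*u^2 + 8*u + 39)^2 + (-3*u^2 + 8*u - (u - 1)*(3*u - 4) + 39)*(u^3 - 4*u^2 - 39*u + 126))/(u^3 - 4*u^2 - 39*u + 126)^3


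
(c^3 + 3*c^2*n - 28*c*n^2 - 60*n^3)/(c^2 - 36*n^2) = (c^2 - 3*c*n - 10*n^2)/(c - 6*n)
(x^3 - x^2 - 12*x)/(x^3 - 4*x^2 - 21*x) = (x - 4)/(x - 7)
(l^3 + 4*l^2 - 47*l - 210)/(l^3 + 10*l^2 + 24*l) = (l^2 - 2*l - 35)/(l*(l + 4))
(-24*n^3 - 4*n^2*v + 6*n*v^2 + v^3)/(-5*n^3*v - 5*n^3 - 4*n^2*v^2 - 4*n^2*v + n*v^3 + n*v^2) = (24*n^3 + 4*n^2*v - 6*n*v^2 - v^3)/(n*(5*n^2*v + 5*n^2 + 4*n*v^2 + 4*n*v - v^3 - v^2))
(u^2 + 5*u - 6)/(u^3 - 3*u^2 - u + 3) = (u + 6)/(u^2 - 2*u - 3)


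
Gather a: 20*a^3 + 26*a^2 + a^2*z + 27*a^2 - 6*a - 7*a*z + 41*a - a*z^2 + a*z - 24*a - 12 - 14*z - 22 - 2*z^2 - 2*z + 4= 20*a^3 + a^2*(z + 53) + a*(-z^2 - 6*z + 11) - 2*z^2 - 16*z - 30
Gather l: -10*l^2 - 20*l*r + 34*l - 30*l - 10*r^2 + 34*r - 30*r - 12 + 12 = -10*l^2 + l*(4 - 20*r) - 10*r^2 + 4*r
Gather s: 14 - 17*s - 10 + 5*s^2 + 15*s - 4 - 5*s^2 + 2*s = 0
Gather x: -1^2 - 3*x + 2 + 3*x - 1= 0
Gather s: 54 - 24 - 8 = 22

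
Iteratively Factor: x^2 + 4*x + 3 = (x + 3)*(x + 1)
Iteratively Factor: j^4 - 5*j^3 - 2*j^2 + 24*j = (j - 3)*(j^3 - 2*j^2 - 8*j) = (j - 4)*(j - 3)*(j^2 + 2*j) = j*(j - 4)*(j - 3)*(j + 2)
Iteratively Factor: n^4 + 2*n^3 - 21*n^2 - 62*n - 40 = (n + 2)*(n^3 - 21*n - 20) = (n + 1)*(n + 2)*(n^2 - n - 20) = (n + 1)*(n + 2)*(n + 4)*(n - 5)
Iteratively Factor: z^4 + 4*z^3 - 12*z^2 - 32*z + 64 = (z - 2)*(z^3 + 6*z^2 - 32) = (z - 2)^2*(z^2 + 8*z + 16) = (z - 2)^2*(z + 4)*(z + 4)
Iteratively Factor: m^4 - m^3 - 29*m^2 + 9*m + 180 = (m - 5)*(m^3 + 4*m^2 - 9*m - 36) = (m - 5)*(m + 4)*(m^2 - 9) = (m - 5)*(m + 3)*(m + 4)*(m - 3)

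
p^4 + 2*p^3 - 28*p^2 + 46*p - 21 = (p - 3)*(p - 1)^2*(p + 7)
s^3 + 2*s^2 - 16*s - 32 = (s - 4)*(s + 2)*(s + 4)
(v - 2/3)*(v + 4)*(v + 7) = v^3 + 31*v^2/3 + 62*v/3 - 56/3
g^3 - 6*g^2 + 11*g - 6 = (g - 3)*(g - 2)*(g - 1)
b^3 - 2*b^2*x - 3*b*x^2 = b*(b - 3*x)*(b + x)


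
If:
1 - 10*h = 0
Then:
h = 1/10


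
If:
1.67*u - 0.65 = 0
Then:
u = 0.39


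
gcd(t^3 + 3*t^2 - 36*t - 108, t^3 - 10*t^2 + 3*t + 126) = t^2 - 3*t - 18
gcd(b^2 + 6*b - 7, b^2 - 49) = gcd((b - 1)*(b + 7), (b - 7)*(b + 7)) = b + 7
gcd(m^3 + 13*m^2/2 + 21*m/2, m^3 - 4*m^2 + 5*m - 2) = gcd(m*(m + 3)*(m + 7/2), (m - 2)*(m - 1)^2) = 1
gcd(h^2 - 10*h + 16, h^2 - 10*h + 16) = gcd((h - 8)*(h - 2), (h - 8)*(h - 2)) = h^2 - 10*h + 16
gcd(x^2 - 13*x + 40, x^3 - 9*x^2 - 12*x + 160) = x^2 - 13*x + 40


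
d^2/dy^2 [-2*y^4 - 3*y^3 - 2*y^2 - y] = -24*y^2 - 18*y - 4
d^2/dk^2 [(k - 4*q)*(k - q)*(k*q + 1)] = 6*k*q - 10*q^2 + 2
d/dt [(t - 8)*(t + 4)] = 2*t - 4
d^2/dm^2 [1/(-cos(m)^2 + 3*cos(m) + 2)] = (-4*sin(m)^4 + 19*sin(m)^2 - 21*cos(m)/4 + 9*cos(3*m)/4 + 7)/(sin(m)^2 + 3*cos(m) + 1)^3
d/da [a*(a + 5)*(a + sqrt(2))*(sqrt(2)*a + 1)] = 4*sqrt(2)*a^3 + 9*a^2 + 15*sqrt(2)*a^2 + 2*sqrt(2)*a + 30*a + 5*sqrt(2)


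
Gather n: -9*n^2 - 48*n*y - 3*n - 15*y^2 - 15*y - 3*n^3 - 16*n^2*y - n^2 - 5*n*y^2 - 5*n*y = -3*n^3 + n^2*(-16*y - 10) + n*(-5*y^2 - 53*y - 3) - 15*y^2 - 15*y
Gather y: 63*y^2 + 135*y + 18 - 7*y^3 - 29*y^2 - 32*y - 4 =-7*y^3 + 34*y^2 + 103*y + 14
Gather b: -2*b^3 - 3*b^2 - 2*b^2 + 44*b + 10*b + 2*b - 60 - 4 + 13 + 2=-2*b^3 - 5*b^2 + 56*b - 49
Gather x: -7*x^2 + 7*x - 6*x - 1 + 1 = -7*x^2 + x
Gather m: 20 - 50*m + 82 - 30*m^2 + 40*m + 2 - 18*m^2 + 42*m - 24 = -48*m^2 + 32*m + 80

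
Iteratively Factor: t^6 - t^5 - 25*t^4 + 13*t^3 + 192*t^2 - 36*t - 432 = (t + 2)*(t^5 - 3*t^4 - 19*t^3 + 51*t^2 + 90*t - 216) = (t - 2)*(t + 2)*(t^4 - t^3 - 21*t^2 + 9*t + 108) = (t - 3)*(t - 2)*(t + 2)*(t^3 + 2*t^2 - 15*t - 36) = (t - 3)*(t - 2)*(t + 2)*(t + 3)*(t^2 - t - 12) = (t - 3)*(t - 2)*(t + 2)*(t + 3)^2*(t - 4)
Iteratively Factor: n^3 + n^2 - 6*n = (n)*(n^2 + n - 6) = n*(n + 3)*(n - 2)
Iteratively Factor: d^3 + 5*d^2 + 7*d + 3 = (d + 1)*(d^2 + 4*d + 3) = (d + 1)*(d + 3)*(d + 1)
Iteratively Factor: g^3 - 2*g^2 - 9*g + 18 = (g + 3)*(g^2 - 5*g + 6) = (g - 2)*(g + 3)*(g - 3)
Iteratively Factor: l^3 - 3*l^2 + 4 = (l + 1)*(l^2 - 4*l + 4) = (l - 2)*(l + 1)*(l - 2)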